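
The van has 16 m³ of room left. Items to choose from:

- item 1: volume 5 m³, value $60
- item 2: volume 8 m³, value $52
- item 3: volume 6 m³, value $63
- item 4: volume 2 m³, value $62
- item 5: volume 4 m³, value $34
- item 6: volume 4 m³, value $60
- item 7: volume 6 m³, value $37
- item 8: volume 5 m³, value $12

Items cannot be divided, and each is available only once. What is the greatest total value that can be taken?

This is a 0/1 knapsack; check combinations near the capacity.
- item 3+item 4+item 5+item 6: volume 6+2+4+4=16, value 63+62+34+60=219
- item 1+item 4+item 5+item 6: volume 5+2+4+4=15, value 60+62+34+60=216
- item 1+item 4+item 6+item 8: volume 5+2+4+5=16, value 60+62+60+12=194
- item 4+item 5+item 6+item 7: volume 2+4+4+6=16, value 62+34+60+37=193
Best: $219.

$219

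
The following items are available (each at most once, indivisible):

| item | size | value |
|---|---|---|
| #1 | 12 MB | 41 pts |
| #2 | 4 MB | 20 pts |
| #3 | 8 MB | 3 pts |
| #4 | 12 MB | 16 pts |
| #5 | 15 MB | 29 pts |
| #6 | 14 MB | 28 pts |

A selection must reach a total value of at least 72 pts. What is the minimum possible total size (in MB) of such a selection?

28

Subsets with value ≥ 72, sorted by total size:
- #1+#2+#4: size 28, value 77
- #1+#2+#6: size 30, value 89
- #1+#2+#5: size 31, value 90
- #2+#5+#6: size 33, value 77
Minimum size: 28 MB.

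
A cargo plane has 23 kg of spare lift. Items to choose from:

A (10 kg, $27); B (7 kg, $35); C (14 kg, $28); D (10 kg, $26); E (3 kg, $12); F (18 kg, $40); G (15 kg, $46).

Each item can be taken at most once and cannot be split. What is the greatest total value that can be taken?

$81

Check high-value combinations within 23 kg:
- B+G: weight 7+15=22, value 35+46=81
- A+B+E: weight 10+7+3=20, value 27+35+12=74
- B+D+E: weight 7+10+3=20, value 35+26+12=73
Best: $81.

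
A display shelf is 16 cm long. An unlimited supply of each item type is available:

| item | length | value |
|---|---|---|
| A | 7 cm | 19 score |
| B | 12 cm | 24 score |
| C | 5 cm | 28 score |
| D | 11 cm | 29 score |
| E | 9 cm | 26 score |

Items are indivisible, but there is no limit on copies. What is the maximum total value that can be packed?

84 score

Best value-per-unit is C at 28/5, and filling with it alone uses length 3×5=15. No mix of the others beats 3×28 = 84.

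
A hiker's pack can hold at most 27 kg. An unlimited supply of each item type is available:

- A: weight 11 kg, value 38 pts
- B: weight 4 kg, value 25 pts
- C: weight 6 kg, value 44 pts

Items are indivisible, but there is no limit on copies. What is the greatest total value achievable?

182 pts

Best value-per-unit is C at 44/6; filling with it alone gives 4×44 = 176.
Optimal mix: 2×B + 3×C → weight 26, value 182.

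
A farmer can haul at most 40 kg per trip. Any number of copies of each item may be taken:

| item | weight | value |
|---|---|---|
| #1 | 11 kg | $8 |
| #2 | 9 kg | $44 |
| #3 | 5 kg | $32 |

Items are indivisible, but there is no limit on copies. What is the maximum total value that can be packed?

Best value-per-unit is #3 at 32/5, and filling with it alone uses weight 8×5=40. No mix of the others beats 8×32 = 256.

$256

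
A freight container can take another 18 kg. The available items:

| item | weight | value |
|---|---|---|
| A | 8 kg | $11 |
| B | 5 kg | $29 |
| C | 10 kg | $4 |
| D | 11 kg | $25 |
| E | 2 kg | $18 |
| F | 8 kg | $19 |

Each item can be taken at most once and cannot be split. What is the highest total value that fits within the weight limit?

Check high-value combinations within 18 kg:
- B+D+E: weight 5+11+2=18, value 29+25+18=72
- B+E+F: weight 5+2+8=15, value 29+18+19=66
- A+B+E: weight 8+5+2=15, value 11+29+18=58
- B+D: weight 5+11=16, value 29+25=54
- B+C+E: weight 5+10+2=17, value 29+4+18=51
Best: $72.

$72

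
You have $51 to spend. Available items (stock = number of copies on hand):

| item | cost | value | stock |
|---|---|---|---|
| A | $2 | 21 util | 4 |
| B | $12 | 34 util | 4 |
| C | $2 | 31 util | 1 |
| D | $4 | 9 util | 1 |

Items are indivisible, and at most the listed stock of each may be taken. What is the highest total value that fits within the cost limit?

226 util

Top feasible selections:
- 4×A + 3×B + 1×C + 1×D: cost 50, value 226
- 4×A + 3×B + 1×C: cost 46, value 217
- 3×A + 3×B + 1×C + 1×D: cost 48, value 205
Best: 226 util.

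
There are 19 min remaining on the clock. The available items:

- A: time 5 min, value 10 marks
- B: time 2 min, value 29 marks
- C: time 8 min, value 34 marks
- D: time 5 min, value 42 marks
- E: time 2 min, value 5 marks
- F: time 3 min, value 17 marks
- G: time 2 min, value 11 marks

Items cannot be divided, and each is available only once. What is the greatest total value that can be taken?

122 marks

Check high-value combinations within 19 min:
- B+C+D+F: time 2+8+5+3=18, value 29+34+42+17=122
- B+C+D+E+G: time 2+8+5+2+2=19, value 29+34+42+5+11=121
- B+C+D+G: time 2+8+5+2=17, value 29+34+42+11=116
Best: 122 marks.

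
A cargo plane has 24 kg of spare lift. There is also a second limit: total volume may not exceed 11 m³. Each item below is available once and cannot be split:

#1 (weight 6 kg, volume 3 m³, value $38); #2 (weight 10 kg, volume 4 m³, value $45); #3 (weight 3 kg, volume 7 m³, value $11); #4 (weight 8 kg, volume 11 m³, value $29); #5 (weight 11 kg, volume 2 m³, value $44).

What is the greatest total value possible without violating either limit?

Feasible sets respecting both limits:
- #2+#5: weight 21, volume 6, value 89
- #1+#2: weight 16, volume 7, value 83
- #1+#5: weight 17, volume 5, value 82
- #2+#3: weight 13, volume 11, value 56
Best: $89.

$89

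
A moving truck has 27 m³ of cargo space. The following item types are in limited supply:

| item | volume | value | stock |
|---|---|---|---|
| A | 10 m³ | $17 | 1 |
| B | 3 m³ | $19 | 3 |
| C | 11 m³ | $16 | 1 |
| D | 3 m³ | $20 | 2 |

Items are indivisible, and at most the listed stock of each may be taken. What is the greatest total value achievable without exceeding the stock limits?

$114

Top feasible selections:
- 1×A + 3×B + 2×D: volume 25, value 114
- 3×B + 1×C + 2×D: volume 26, value 113
- 3×B + 2×D: volume 15, value 97
- 1×A + 2×B + 2×D: volume 22, value 95
Best: $114.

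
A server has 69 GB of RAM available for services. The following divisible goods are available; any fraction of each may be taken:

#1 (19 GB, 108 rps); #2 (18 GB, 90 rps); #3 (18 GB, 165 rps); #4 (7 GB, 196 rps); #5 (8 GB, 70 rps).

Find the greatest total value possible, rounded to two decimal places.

624.00

Take in order of value per unit:
- #4 (196/7 per unit): all 7 → value 196, running total 196.00
- #3 (165/18 per unit): all 18 → value 165, running total 361.00
- #5 (70/8 per unit): all 8 → value 70, running total 431.00
- #1 (108/19 per unit): all 19 → value 108, running total 539.00
- #2 (90/18 per unit): 17 of 18 → value 17×90/18 = 85.0000, running total 624.00
Total 624.00.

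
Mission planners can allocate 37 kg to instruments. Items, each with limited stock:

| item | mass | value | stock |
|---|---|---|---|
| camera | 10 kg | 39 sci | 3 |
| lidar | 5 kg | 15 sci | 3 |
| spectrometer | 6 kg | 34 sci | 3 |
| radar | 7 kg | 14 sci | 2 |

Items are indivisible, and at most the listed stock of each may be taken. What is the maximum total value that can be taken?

161 sci

Best selections within mass 37 and stock limits:
- 2×camera + 1×lidar + 2×spectrometer: mass 37, value 161
- 1×camera + 1×lidar + 3×spectrometer: mass 33, value 156
- 1×camera + 3×spectrometer + 1×radar: mass 35, value 155
- 1×camera + 3×lidar + 2×spectrometer: mass 37, value 152
Best: 161 sci.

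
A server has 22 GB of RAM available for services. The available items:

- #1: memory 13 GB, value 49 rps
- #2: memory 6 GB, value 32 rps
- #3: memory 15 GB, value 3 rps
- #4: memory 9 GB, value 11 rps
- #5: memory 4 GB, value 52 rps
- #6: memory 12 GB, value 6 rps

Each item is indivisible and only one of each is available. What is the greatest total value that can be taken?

101 rps

Check high-value combinations within 22 GB:
- #1+#5: memory 13+4=17, value 49+52=101
- #2+#4+#5: memory 6+9+4=19, value 32+11+52=95
- #2+#5+#6: memory 6+4+12=22, value 32+52+6=90
- #2+#5: memory 6+4=10, value 32+52=84
Best: 101 rps.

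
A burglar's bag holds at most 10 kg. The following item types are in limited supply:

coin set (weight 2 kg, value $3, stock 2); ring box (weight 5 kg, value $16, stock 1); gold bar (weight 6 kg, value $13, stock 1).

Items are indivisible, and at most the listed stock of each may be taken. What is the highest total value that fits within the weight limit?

Top feasible selections:
- 2×coin set + 1×ring box: weight 9, value 22
- 1×coin set + 1×ring box: weight 7, value 19
- 2×coin set + 1×gold bar: weight 10, value 19
Best: $22.

$22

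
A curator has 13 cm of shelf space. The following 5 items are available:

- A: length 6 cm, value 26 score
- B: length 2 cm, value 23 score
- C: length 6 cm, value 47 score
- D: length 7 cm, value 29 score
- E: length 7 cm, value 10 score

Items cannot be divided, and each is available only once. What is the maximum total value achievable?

Check high-value combinations within 13 cm:
- C+D: length 6+7=13, value 47+29=76
- A+C: length 6+6=12, value 26+47=73
- B+C: length 2+6=8, value 23+47=70
- C+E: length 6+7=13, value 47+10=57
Best: 76 score.

76 score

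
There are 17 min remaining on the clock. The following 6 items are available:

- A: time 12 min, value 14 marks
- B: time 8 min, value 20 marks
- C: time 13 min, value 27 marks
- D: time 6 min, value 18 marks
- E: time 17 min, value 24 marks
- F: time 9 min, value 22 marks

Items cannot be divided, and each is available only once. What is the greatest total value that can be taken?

Check high-value combinations within 17 min:
- B+F: time 8+9=17, value 20+22=42
- D+F: time 6+9=15, value 18+22=40
- B+D: time 8+6=14, value 20+18=38
Best: 42 marks.

42 marks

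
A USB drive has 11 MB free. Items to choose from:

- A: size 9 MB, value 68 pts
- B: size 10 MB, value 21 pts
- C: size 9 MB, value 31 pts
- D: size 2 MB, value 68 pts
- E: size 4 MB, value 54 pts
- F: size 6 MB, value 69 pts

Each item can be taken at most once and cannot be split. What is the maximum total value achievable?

137 pts

Check high-value combinations within 11 MB:
- D+F: size 2+6=8, value 68+69=137
- A+D: size 9+2=11, value 68+68=136
- E+F: size 4+6=10, value 54+69=123
- D+E: size 2+4=6, value 68+54=122
Best: 137 pts.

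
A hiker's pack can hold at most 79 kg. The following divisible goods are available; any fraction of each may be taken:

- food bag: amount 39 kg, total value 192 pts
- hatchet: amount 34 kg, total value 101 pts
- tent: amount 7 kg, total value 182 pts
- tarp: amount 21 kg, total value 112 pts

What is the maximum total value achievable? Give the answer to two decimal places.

521.65

Take in order of value per unit:
- tent (182/7 per unit): all 7 → value 182, running total 182.00
- tarp (112/21 per unit): all 21 → value 112, running total 294.00
- food bag (192/39 per unit): all 39 → value 192, running total 486.00
- hatchet (101/34 per unit): 12 of 34 → value 12×101/34 = 35.6471, running total 521.65
Total 521.65.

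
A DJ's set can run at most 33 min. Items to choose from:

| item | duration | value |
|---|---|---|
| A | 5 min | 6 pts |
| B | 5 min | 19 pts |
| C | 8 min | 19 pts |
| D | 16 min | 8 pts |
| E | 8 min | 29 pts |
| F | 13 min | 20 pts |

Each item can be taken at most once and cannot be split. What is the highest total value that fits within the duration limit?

74 pts

This is a 0/1 knapsack; check combinations near the capacity.
- A+B+E+F: duration 5+5+8+13=31, value 6+19+29+20=74
- A+B+C+E: duration 5+5+8+8=26, value 6+19+19+29=73
- B+E+F: duration 5+8+13=26, value 19+29+20=68
- C+E+F: duration 8+8+13=29, value 19+29+20=68
Best: 74 pts.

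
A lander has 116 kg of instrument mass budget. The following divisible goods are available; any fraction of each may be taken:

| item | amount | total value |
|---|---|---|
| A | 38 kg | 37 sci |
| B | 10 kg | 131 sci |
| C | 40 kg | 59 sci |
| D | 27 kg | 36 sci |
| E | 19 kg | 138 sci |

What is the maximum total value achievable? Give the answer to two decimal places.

383.47

Take in order of value per unit:
- B (131/10 per unit): all 10 → value 131, running total 131.00
- E (138/19 per unit): all 19 → value 138, running total 269.00
- C (59/40 per unit): all 40 → value 59, running total 328.00
- D (36/27 per unit): all 27 → value 36, running total 364.00
- A (37/38 per unit): 20 of 38 → value 20×37/38 = 19.4737, running total 383.47
Total 383.47.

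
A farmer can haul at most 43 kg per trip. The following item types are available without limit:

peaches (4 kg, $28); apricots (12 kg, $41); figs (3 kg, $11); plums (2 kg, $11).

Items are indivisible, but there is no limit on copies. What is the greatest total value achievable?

$291

Best value-per-unit is peaches at 28/4; filling with it alone gives 10×28 = 280.
Optimal mix: 10×peaches + 1×figs → weight 43, value 291.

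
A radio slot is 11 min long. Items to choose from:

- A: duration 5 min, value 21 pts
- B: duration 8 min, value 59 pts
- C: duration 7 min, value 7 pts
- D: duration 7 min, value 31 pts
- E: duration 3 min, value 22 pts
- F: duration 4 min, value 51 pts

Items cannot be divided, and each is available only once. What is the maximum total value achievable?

82 pts

Check high-value combinations within 11 min:
- D+F: duration 7+4=11, value 31+51=82
- B+E: duration 8+3=11, value 59+22=81
- E+F: duration 3+4=7, value 22+51=73
Best: 82 pts.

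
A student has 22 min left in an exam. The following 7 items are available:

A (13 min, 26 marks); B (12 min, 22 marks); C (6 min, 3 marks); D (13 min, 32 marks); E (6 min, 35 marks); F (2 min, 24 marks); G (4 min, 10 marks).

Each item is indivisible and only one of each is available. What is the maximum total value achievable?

91 marks

Check high-value combinations within 22 min:
- D+E+F: time 13+6+2=21, value 32+35+24=91
- A+E+F: time 13+6+2=21, value 26+35+24=85
- B+E+F: time 12+6+2=20, value 22+35+24=81
- C+E+F+G: time 6+6+2+4=18, value 3+35+24+10=72
- E+F+G: time 6+2+4=12, value 35+24+10=69
Best: 91 marks.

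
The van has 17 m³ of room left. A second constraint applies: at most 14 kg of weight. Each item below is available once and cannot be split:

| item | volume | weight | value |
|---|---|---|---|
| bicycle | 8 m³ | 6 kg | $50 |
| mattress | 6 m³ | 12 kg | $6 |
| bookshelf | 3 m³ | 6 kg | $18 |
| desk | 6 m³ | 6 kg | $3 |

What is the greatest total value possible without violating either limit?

$68

Feasible sets respecting both limits:
- bicycle+bookshelf: volume 11, weight 12, value 68
- bicycle+desk: volume 14, weight 12, value 53
- bicycle: volume 8, weight 6, value 50
Best: $68.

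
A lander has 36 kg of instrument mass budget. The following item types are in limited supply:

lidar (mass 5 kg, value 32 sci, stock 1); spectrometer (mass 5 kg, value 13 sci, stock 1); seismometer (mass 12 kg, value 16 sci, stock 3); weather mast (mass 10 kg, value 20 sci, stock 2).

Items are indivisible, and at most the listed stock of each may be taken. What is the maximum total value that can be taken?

85 sci

Top feasible selections:
- 1×lidar + 1×spectrometer + 2×weather mast: mass 30, value 85
- 1×lidar + 1×spectrometer + 1×seismometer + 1×weather mast: mass 32, value 81
- 1×lidar + 1×spectrometer + 2×seismometer: mass 34, value 77
- 1×lidar + 2×weather mast: mass 25, value 72
Best: 85 sci.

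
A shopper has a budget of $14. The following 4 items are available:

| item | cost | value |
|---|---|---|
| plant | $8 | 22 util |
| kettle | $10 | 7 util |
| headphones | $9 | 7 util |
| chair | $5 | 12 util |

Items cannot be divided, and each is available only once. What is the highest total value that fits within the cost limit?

Check high-value combinations within $14:
- plant+chair: cost 8+5=13, value 22+12=34
- plant: cost 8, value 22
- headphones+chair: cost 9+5=14, value 7+12=19
- chair: cost 5, value 12
- headphones: cost 9, value 7
Best: 34 util.

34 util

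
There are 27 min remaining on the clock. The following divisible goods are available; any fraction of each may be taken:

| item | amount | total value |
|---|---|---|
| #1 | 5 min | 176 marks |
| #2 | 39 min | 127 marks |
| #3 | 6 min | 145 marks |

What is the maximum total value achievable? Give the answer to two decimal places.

373.10

Take in order of value per unit:
- #1 (176/5 per unit): all 5 → value 176, running total 176.00
- #3 (145/6 per unit): all 6 → value 145, running total 321.00
- #2 (127/39 per unit): 16 of 39 → value 16×127/39 = 52.1026, running total 373.10
Total 373.10.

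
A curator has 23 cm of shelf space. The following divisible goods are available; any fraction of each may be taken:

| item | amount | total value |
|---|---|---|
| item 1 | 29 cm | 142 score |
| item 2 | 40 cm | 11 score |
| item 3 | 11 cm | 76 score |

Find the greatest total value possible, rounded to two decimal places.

Take in order of value per unit:
- item 3 (76/11 per unit): all 11 → value 76, running total 76.00
- item 1 (142/29 per unit): 12 of 29 → value 12×142/29 = 58.7586, running total 134.76
Total 134.76.

134.76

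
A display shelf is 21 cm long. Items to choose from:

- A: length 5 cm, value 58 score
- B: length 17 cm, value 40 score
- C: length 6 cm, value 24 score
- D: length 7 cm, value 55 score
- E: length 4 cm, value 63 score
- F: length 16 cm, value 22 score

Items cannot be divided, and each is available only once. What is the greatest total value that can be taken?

176 score

Check high-value combinations within 21 cm:
- A+D+E: length 5+7+4=16, value 58+55+63=176
- A+C+E: length 5+6+4=15, value 58+24+63=145
- C+D+E: length 6+7+4=17, value 24+55+63=142
Best: 176 score.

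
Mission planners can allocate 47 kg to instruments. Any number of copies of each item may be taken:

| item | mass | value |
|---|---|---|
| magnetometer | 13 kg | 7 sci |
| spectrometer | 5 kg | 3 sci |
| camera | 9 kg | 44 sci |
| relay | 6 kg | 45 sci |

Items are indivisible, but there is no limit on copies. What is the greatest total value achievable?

318 sci

Best value-per-unit is relay at 45/6; filling with it alone gives 7×45 = 315.
Optimal mix: 1×spectrometer + 7×relay → mass 47, value 318.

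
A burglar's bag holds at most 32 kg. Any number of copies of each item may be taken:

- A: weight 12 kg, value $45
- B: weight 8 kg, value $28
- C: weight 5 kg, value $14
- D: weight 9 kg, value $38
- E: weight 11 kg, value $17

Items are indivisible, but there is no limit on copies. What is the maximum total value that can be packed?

Best value-per-unit is D at 38/9; filling with it alone gives 3×38 = 114.
Optimal mix: 1×C + 3×D → weight 32, value 128.

$128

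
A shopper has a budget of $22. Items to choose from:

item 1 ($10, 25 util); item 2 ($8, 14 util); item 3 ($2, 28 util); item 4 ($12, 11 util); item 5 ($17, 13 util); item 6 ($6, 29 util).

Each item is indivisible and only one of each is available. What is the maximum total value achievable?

Check high-value combinations within $22:
- item 1+item 3+item 6: cost 10+2+6=18, value 25+28+29=82
- item 2+item 3+item 6: cost 8+2+6=16, value 14+28+29=71
- item 3+item 4+item 6: cost 2+12+6=20, value 28+11+29=68
Best: 82 util.

82 util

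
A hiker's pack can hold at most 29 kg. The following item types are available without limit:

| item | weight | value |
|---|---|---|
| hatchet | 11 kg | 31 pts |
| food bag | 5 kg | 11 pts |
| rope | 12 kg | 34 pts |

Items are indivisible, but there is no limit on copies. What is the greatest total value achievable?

Best value-per-unit is rope at 34/12; filling with it alone gives 2×34 = 68.
Optimal mix: 1×food bag + 2×rope → weight 29, value 79.

79 pts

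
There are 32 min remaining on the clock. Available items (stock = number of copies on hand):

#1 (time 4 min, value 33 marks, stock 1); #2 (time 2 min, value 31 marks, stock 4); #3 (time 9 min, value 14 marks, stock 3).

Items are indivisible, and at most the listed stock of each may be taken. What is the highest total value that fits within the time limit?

185 marks

Best selections within time 32 and stock limits:
- 1×#1 + 4×#2 + 2×#3: time 30, value 185
- 1×#1 + 4×#2 + 1×#3: time 21, value 171
- 1×#1 + 4×#2: time 12, value 157
- 1×#1 + 3×#2 + 2×#3: time 28, value 154
Best: 185 marks.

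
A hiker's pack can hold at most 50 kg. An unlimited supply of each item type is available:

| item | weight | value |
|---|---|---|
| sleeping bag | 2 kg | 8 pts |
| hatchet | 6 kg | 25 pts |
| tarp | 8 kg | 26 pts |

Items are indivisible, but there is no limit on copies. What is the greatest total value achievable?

208 pts

Best value-per-unit is hatchet at 25/6; filling with it alone gives 8×25 = 200.
Optimal mix: 1×sleeping bag + 8×hatchet → weight 50, value 208.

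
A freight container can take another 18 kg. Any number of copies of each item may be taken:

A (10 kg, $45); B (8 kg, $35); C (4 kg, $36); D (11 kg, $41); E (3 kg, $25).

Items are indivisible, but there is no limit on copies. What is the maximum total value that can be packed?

$158

Best value-per-unit is C at 36/4; filling with it alone gives 4×36 = 144.
Optimal mix: 3×C + 2×E → weight 18, value 158.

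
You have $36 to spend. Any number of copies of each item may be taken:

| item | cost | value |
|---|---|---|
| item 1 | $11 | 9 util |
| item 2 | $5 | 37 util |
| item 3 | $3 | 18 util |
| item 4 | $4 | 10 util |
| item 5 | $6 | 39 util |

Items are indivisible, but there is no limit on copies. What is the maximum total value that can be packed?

Best value-per-unit is item 2 at 37/5; filling with it alone gives 7×37 = 259.
Optimal mix: 6×item 2 + 1×item 5 → cost 36, value 261.

261 util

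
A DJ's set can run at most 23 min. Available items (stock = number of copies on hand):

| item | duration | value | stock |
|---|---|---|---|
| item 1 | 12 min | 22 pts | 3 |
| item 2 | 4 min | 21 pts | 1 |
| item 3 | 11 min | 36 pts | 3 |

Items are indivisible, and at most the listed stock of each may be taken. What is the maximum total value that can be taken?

Top feasible selections:
- 2×item 3: duration 22, value 72
- 1×item 1 + 1×item 3: duration 23, value 58
- 1×item 2 + 1×item 3: duration 15, value 57
Best: 72 pts.

72 pts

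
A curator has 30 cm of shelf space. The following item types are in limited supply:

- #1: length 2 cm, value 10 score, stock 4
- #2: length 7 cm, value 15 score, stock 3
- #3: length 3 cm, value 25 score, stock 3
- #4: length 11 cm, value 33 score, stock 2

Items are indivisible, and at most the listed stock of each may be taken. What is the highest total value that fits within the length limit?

148 score

Best selections within length 30 and stock limits:
- 4×#1 + 3×#3 + 1×#4: length 28, value 148
- 3×#1 + 3×#3 + 1×#4: length 26, value 138
- 3×#1 + 2×#2 + 3×#3: length 29, value 135
- 1×#1 + 1×#2 + 3×#3 + 1×#4: length 29, value 133
Best: 148 score.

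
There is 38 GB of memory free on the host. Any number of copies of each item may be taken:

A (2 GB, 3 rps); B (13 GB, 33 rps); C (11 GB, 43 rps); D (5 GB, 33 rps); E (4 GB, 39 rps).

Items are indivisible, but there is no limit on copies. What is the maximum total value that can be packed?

Best value-per-unit is E at 39/4; filling with it alone gives 9×39 = 351.
Optimal mix: 1×A + 9×E → memory 38, value 354.

354 rps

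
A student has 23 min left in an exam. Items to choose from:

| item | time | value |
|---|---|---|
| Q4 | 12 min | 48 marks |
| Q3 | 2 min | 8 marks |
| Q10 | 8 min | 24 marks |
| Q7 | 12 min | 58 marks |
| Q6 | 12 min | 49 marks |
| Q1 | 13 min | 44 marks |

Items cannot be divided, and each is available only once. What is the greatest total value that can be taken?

Check high-value combinations within 23 min:
- Q3+Q10+Q7: time 2+8+12=22, value 8+24+58=90
- Q10+Q7: time 8+12=20, value 24+58=82
- Q3+Q10+Q6: time 2+8+12=22, value 8+24+49=81
Best: 90 marks.

90 marks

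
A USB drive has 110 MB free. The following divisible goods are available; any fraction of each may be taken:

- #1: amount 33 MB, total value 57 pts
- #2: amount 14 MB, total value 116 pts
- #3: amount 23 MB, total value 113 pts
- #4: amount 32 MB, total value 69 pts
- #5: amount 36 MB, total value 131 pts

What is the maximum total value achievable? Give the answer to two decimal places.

Take in order of value per unit:
- #2 (116/14 per unit): all 14 → value 116, running total 116.00
- #3 (113/23 per unit): all 23 → value 113, running total 229.00
- #5 (131/36 per unit): all 36 → value 131, running total 360.00
- #4 (69/32 per unit): all 32 → value 69, running total 429.00
- #1 (57/33 per unit): 5 of 33 → value 5×57/33 = 8.6364, running total 437.64
Total 437.64.

437.64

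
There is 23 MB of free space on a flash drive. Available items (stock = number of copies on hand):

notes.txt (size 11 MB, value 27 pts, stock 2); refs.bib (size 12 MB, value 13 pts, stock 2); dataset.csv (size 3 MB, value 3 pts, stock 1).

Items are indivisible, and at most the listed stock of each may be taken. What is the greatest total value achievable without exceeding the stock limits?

54 pts

Top feasible selections:
- 2×notes.txt: size 22, value 54
- 1×notes.txt + 1×refs.bib: size 23, value 40
- 1×notes.txt + 1×dataset.csv: size 14, value 30
- 1×notes.txt: size 11, value 27
Best: 54 pts.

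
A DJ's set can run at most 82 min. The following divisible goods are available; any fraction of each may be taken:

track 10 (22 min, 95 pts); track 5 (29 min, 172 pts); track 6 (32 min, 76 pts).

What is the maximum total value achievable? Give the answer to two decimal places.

340.63

Take in order of value per unit:
- track 5 (172/29 per unit): all 29 → value 172, running total 172.00
- track 10 (95/22 per unit): all 22 → value 95, running total 267.00
- track 6 (76/32 per unit): 31 of 32 → value 31×76/32 = 73.6250, running total 340.63
Total 340.63.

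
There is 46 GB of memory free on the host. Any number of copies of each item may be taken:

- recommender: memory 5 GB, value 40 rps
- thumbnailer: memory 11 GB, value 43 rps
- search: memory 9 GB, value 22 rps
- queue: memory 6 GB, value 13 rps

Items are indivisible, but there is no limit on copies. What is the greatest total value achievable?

Best value-per-unit is recommender at 40/5, and filling with it alone uses memory 9×5=45. No mix of the others beats 9×40 = 360.

360 rps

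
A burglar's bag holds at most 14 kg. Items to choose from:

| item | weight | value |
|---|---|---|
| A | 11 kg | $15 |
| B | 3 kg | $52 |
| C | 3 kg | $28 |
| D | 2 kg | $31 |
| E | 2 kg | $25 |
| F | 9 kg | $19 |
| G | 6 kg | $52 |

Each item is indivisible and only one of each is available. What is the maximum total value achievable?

Check high-value combinations within 14 kg:
- B+C+D+G: weight 3+3+2+6=14, value 52+28+31+52=163
- B+D+E+G: weight 3+2+2+6=13, value 52+31+25+52=160
- B+C+E+G: weight 3+3+2+6=14, value 52+28+25+52=157
Best: $163.

$163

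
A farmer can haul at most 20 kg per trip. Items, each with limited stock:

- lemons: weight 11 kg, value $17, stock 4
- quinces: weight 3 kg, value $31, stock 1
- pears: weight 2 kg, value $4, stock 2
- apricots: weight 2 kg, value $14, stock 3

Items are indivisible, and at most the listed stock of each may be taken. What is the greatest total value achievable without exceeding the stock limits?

$90

Best selections within weight 20 and stock limits:
- 1×lemons + 1×quinces + 3×apricots: weight 20, value 90
- 1×quinces + 2×pears + 3×apricots: weight 13, value 81
- 1×lemons + 1×quinces + 1×pears + 2×apricots: weight 20, value 80
Best: $90.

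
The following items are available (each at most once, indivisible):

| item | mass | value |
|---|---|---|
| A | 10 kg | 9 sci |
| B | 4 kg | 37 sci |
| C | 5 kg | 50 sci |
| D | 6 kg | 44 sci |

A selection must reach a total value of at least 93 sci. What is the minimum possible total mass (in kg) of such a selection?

11

Subsets with value ≥ 93, sorted by total mass:
- C+D: mass 11, value 94
- B+C+D: mass 15, value 131
Minimum mass: 11 kg.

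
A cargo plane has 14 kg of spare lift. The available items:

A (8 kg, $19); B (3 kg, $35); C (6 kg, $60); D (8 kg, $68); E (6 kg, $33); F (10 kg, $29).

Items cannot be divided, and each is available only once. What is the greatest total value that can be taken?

Check high-value combinations within 14 kg:
- C+D: weight 6+8=14, value 60+68=128
- B+D: weight 3+8=11, value 35+68=103
- D+E: weight 8+6=14, value 68+33=101
- B+C: weight 3+6=9, value 35+60=95
- C+E: weight 6+6=12, value 60+33=93
Best: $128.

$128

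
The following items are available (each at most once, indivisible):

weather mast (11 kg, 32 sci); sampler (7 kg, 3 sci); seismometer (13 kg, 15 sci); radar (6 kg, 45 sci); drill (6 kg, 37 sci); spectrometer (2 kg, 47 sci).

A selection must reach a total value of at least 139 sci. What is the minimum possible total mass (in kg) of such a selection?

25

Subsets with value ≥ 139, sorted by total mass:
- weather mast+radar+drill+spectrometer: mass 25, value 161
- seismometer+radar+drill+spectrometer: mass 27, value 144
- weather mast+sampler+radar+drill+spectrometer: mass 32, value 164
- weather mast+seismometer+radar+spectrometer: mass 32, value 139
Minimum mass: 25 kg.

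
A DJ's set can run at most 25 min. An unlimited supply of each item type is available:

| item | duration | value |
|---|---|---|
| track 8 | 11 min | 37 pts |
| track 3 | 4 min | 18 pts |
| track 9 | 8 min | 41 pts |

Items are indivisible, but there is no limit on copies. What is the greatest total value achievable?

123 pts

Best value-per-unit is track 9 at 41/8, and filling with it alone uses duration 3×8=24. No mix of the others beats 3×41 = 123.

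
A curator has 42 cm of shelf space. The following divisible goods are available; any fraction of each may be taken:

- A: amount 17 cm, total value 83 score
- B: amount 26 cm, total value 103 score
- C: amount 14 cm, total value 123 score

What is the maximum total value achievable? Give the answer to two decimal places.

249.58

Take in order of value per unit:
- C (123/14 per unit): all 14 → value 123, running total 123.00
- A (83/17 per unit): all 17 → value 83, running total 206.00
- B (103/26 per unit): 11 of 26 → value 11×103/26 = 43.5769, running total 249.58
Total 249.58.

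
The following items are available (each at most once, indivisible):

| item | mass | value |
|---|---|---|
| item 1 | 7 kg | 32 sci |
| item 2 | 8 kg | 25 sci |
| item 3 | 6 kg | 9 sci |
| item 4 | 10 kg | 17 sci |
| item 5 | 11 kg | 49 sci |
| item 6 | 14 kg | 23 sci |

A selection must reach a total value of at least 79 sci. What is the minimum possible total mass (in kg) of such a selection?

Subsets with value ≥ 79, sorted by total mass:
- item 1+item 5: mass 18, value 81
- item 1+item 3+item 5: mass 24, value 90
- item 2+item 3+item 5: mass 25, value 83
Minimum mass: 18 kg.

18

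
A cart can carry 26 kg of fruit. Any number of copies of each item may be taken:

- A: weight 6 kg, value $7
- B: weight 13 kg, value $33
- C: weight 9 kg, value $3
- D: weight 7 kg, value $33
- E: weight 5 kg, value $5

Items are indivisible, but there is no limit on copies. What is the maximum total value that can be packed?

Best value-per-unit is D at 33/7; filling with it alone gives 3×33 = 99.
Optimal mix: 3×D + 1×E → weight 26, value 104.

$104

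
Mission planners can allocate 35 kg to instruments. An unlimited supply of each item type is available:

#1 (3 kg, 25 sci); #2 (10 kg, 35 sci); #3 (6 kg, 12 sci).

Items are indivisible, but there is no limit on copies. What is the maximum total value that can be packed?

275 sci

Best value-per-unit is #1 at 25/3, and filling with it alone uses mass 11×3=33. No mix of the others beats 11×25 = 275.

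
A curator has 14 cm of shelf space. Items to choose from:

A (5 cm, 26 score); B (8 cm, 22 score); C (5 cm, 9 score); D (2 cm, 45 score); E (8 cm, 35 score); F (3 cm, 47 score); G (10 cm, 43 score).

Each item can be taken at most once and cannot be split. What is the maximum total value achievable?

127 score

Check high-value combinations within 14 cm:
- D+E+F: length 2+8+3=13, value 45+35+47=127
- A+D+F: length 5+2+3=10, value 26+45+47=118
- B+D+F: length 8+2+3=13, value 22+45+47=114
- C+D+F: length 5+2+3=10, value 9+45+47=101
Best: 127 score.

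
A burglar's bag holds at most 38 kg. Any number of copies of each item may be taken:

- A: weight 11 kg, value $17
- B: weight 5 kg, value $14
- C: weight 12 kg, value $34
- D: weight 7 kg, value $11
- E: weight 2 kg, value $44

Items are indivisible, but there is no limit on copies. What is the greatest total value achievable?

Best value-per-unit is E at 44/2, and filling with it alone uses weight 19×2=38. No mix of the others beats 19×44 = 836.

$836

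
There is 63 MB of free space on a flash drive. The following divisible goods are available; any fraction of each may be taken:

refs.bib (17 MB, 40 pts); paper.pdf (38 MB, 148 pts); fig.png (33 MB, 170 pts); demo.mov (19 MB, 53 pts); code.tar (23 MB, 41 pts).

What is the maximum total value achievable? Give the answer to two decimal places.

286.84

Take in order of value per unit:
- fig.png (170/33 per unit): all 33 → value 170, running total 170.00
- paper.pdf (148/38 per unit): 30 of 38 → value 30×148/38 = 116.8421, running total 286.84
Total 286.84.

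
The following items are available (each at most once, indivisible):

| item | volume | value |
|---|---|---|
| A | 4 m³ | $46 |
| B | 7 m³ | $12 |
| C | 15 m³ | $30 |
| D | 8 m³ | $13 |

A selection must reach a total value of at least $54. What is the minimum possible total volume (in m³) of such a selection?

Subsets with value ≥ 54, sorted by total volume:
- A+B: volume 11, value 58
- A+D: volume 12, value 59
- A+C: volume 19, value 76
- A+B+D: volume 19, value 71
Minimum volume: 11 m³.

11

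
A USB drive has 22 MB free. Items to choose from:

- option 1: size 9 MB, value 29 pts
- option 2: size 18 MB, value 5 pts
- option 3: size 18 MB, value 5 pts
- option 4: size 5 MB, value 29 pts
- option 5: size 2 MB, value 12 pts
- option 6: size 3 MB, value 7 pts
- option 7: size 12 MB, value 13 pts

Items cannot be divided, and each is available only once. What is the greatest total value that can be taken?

Check high-value combinations within 22 MB:
- option 1+option 4+option 5+option 6: size 9+5+2+3=19, value 29+29+12+7=77
- option 1+option 4+option 5: size 9+5+2=16, value 29+29+12=70
- option 1+option 4+option 6: size 9+5+3=17, value 29+29+7=65
- option 4+option 5+option 6+option 7: size 5+2+3+12=22, value 29+12+7+13=61
Best: 77 pts.

77 pts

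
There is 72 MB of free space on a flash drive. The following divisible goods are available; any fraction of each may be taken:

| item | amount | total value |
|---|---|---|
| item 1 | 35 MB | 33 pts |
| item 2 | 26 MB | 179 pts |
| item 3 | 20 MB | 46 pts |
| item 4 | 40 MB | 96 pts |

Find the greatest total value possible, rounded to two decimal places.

288.80

Take in order of value per unit:
- item 2 (179/26 per unit): all 26 → value 179, running total 179.00
- item 4 (96/40 per unit): all 40 → value 96, running total 275.00
- item 3 (46/20 per unit): 6 of 20 → value 6×46/20 = 13.8000, running total 288.80
Total 288.80.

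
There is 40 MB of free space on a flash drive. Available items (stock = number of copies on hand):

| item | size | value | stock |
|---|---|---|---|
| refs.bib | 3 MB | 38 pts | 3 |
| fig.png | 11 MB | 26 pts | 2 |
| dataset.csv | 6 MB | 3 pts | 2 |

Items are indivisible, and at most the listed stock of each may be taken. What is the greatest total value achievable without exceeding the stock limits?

169 pts

Best selections within size 40 and stock limits:
- 3×refs.bib + 2×fig.png + 1×dataset.csv: size 37, value 169
- 3×refs.bib + 2×fig.png: size 31, value 166
Best: 169 pts.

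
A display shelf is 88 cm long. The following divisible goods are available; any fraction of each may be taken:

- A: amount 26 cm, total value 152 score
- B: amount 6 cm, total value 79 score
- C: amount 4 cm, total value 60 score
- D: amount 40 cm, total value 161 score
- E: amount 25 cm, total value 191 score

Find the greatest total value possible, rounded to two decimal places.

590.68

Take in order of value per unit:
- C (60/4 per unit): all 4 → value 60, running total 60.00
- B (79/6 per unit): all 6 → value 79, running total 139.00
- E (191/25 per unit): all 25 → value 191, running total 330.00
- A (152/26 per unit): all 26 → value 152, running total 482.00
- D (161/40 per unit): 27 of 40 → value 27×161/40 = 108.6750, running total 590.68
Total 590.68.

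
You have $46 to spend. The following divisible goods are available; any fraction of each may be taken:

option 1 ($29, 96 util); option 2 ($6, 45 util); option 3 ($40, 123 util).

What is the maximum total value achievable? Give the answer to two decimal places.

Take in order of value per unit:
- option 2 (45/6 per unit): all 6 → value 45, running total 45.00
- option 1 (96/29 per unit): all 29 → value 96, running total 141.00
- option 3 (123/40 per unit): 11 of 40 → value 11×123/40 = 33.8250, running total 174.83
Total 174.83.

174.83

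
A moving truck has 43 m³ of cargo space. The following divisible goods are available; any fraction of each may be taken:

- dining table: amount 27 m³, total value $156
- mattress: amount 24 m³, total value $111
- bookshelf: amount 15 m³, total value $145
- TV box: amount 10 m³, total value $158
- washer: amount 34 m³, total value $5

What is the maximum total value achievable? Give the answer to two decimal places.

407.00

Take in order of value per unit:
- TV box (158/10 per unit): all 10 → value 158, running total 158.00
- bookshelf (145/15 per unit): all 15 → value 145, running total 303.00
- dining table (156/27 per unit): 18 of 27 → value 18×156/27 = 104.0000, running total 407.00
Total 407.00.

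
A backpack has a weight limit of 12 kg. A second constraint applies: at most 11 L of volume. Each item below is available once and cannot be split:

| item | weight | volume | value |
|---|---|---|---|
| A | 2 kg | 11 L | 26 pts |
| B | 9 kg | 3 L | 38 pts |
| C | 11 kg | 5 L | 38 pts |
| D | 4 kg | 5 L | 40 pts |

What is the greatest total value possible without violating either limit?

Feasible sets respecting both limits:
- D: weight 4, volume 5, value 40
- B: weight 9, volume 3, value 38
- C: weight 11, volume 5, value 38
Best: 40 pts.

40 pts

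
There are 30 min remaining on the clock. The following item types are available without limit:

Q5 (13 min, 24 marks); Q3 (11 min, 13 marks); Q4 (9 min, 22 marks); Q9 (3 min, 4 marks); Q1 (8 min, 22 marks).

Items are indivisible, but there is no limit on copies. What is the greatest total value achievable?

Best value-per-unit is Q1 at 22/8; filling with it alone gives 3×22 = 66.
Optimal mix: 2×Q9 + 3×Q1 → time 30, value 74.

74 marks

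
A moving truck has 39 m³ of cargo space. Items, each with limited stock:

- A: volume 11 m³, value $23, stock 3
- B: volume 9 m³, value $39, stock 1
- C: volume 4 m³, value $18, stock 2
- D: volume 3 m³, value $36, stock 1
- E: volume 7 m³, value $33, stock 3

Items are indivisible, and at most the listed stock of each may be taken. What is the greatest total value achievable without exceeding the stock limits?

Top feasible selections:
- 1×B + 1×C + 1×D + 3×E: volume 37, value 192
- 1×B + 2×C + 1×D + 2×E: volume 34, value 177
Best: $192.

$192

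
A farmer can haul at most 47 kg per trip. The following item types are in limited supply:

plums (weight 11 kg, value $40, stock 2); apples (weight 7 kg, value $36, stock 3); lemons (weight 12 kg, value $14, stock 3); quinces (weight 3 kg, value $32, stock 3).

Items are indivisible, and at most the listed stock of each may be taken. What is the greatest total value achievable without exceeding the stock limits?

$248

Top feasible selections:
- 2×plums + 2×apples + 3×quinces: weight 45, value 248
- 1×plums + 3×apples + 3×quinces: weight 41, value 244
- 1×plums + 2×apples + 1×lemons + 3×quinces: weight 46, value 222
Best: $248.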